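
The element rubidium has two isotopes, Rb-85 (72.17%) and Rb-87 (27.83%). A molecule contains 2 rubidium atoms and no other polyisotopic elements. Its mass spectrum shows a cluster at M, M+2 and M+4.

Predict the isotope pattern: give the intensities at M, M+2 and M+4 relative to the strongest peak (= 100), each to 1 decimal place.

The 2 Rb atoms are independent, so intensities follow the terms of (0.7217 + 0.2783)^2.
P(M) = 0.7217^2 = 0.520851
P(M+2) = 2 × 0.7217^1 × 0.2783^1 = 0.401698
P(M+4) = 0.2783^2 = 0.077451
The M peak is largest (0.520851); scaling to 100 gives 100.0 : 77.1 : 14.9.

100.0 : 77.1 : 14.9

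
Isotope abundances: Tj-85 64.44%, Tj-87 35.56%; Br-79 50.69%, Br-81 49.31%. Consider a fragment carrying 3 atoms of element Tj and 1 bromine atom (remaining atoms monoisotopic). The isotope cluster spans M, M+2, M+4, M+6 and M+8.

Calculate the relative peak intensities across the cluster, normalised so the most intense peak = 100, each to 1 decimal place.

38.0 : 100.0 : 96.0 : 40.2 : 6.2

Element Tj pattern (n=3): 0.26758798 : 0.44299015 : 0.24445577 : 0.0449661
Bromine pattern (n=1): 0.5069 : 0.4931
Convolve the two distributions (both contribute in 2-u steps):
  M: 0.26758798×0.5069 = 0.135640
  M+2: 0.26758798×0.4931 + 0.44299015×0.5069 = 0.356499
  M+4: 0.44299015×0.4931 + 0.24445577×0.5069 = 0.342353
  M+6: 0.24445577×0.4931 + 0.0449661×0.5069 = 0.143334
  M+8: 0.0449661×0.4931 = 0.022173
Scale to base peak (0.356499) = 100: 38.0 : 100.0 : 96.0 : 40.2 : 6.2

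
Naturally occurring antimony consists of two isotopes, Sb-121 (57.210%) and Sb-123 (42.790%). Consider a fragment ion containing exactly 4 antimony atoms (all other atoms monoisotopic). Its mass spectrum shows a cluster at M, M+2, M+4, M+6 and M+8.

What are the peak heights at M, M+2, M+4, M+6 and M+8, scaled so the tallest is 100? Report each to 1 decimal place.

29.8 : 89.1 : 100.0 : 49.9 : 9.3

The 4 Sb atoms are independent, so intensities follow the terms of (0.57210 + 0.42790)^4.
P(M) = 0.57210^4 = 0.107124
P(M+2) = 4 × 0.57210^3 × 0.42790^1 = 0.320493
P(M+4) = 6 × 0.57210^2 × 0.42790^2 = 0.359567
P(M+6) = 4 × 0.57210^1 × 0.42790^3 = 0.179291
P(M+8) = 0.42790^4 = 0.033525
The M+4 peak is largest (0.359567); scaling to 100 gives 29.8 : 89.1 : 100.0 : 49.9 : 9.3.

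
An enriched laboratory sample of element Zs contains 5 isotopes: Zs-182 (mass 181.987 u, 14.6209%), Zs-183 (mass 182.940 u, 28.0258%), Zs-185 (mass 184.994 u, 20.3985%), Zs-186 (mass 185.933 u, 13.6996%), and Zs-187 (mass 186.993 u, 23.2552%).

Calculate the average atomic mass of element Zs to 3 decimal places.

184.572 u

Weight each isotope mass by its fractional abundance: 0.146209 × 181.987 + 0.280258 × 182.940 + 0.203985 × 184.994 + 0.136996 × 185.933 + 0.232552 × 186.993
= 26.6081 + 51.2704 + 37.7360 + 25.4721 + 43.4856 = 184.5722 u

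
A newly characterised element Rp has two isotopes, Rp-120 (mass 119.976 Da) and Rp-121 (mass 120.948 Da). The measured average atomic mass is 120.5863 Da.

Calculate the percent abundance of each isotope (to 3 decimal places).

Rp-120: 37.212%, Rp-121: 62.788%

Let x be the fractional abundance of Rp-120; then Rp-121 has abundance 1 − x.
119.976·x + 120.948·(1 − x) = 120.5863
(119.976 − 120.948)·x = 120.5863 − 120.948
x = -0.3617 / -0.972 = 0.37212 → 37.212% Rp-120, 62.788% Rp-121.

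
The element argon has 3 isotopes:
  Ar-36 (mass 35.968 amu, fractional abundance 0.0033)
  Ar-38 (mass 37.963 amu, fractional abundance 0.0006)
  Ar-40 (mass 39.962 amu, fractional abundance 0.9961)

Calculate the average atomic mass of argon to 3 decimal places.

The abundance-weighted mean is 0.0033 × 35.968 + 0.0006 × 37.963 + 0.9961 × 39.962
= 0.1187 + 0.0228 + 39.8061 = 39.9476 amu

39.948 amu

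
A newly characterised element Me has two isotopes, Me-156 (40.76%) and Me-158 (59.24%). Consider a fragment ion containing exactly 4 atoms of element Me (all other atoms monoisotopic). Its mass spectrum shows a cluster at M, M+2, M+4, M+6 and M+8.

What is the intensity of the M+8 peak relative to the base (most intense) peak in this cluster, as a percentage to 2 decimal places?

(0.4076 + 0.5924)^4 gives M 0.0276, M+2 0.1605, M+4 0.3498, M+6 0.3390, M+8 0.1232; the largest is M+4.
P(M+4) = C(4,2) × 0.4076^2 × 0.5924^2 = 6 × 0.16613776 × 0.35093776 = 0.349824 (base)
P(M+8) = C(4,4) × 0.4076^0 × 0.5924^4 = 1 × 1.0000 × 0.12315731 = 0.123157
Relative intensity = 0.123157 / 0.349824 × 100 = 35.21

35.21%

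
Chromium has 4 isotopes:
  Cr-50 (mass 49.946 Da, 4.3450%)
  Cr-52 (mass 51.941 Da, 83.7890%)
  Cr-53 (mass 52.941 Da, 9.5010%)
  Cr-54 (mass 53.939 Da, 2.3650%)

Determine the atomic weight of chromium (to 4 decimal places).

51.9966 Da

Weight each isotope mass by its fractional abundance: 0.043450 × 49.946 + 0.837890 × 51.941 + 0.095010 × 52.941 + 0.023650 × 53.939
= 2.17015 + 43.52084 + 5.02992 + 1.27566 = 51.99657 Da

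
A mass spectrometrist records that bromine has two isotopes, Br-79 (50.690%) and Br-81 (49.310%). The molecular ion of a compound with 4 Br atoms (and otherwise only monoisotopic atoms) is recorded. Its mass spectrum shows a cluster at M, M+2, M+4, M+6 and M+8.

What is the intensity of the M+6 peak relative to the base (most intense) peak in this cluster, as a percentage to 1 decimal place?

Term probabilities: M 0.0660, M+2 0.2569, M+4 0.3749, M+6 0.2431, M+8 0.0591. Base peak = M+4.
P(M+4) = C(4,2) × 0.50690^2 × 0.49310^2 = 6 × 0.25694761 × 0.24314761 = 0.374857 (base)
P(M+6) = C(4,3) × 0.50690^1 × 0.49310^3 = 4 × 0.5069 × 0.11989609 = 0.243101
Relative intensity = 0.243101 / 0.374857 × 100 = 64.9

64.9%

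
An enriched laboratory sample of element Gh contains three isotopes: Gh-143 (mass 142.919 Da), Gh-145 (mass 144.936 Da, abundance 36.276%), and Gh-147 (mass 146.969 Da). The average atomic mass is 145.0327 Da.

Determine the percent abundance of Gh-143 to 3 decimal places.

29.600%

The remaining 63.724% is split between Gh-143 (fraction x) and Gh-147 (fraction 0.63724 − x).
Substituting: 142.919x + 146.969(0.63724 − x) = 92.45571664
(142.919 − 146.969)x = -1.19880892  ⇒  x = 0.29600, y = 0.34124
Gh-143: 29.600%, Gh-147: 34.124%.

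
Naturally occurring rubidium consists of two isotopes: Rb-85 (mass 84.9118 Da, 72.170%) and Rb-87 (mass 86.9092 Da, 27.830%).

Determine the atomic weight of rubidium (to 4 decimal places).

Ar = Σ fᵢ·mᵢ = 0.72170 × 84.9118 + 0.27830 × 86.9092
= 61.28085 + 24.18683 = 85.46768 Da

85.4677 Da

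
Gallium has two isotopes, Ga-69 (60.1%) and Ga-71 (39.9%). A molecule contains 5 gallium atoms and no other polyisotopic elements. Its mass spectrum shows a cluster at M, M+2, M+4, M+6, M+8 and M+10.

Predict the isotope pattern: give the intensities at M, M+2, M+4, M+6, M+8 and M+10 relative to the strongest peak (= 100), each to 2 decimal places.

22.69 : 75.31 : 100.00 : 66.39 : 22.04 : 2.93

The 5 Ga atoms are independent, so intensities follow the terms of (0.601 + 0.399)^5.
P(M) = 0.601^5 = 0.078410
P(M+2) = 5 × 0.601^4 × 0.399^1 = 0.260280
P(M+4) = 10 × 0.601^3 × 0.399^2 = 0.345596
P(M+6) = 10 × 0.601^2 × 0.399^3 = 0.229439
P(M+8) = 5 × 0.601^1 × 0.399^4 = 0.076162
P(M+10) = 0.399^5 = 0.010113
The M+4 peak is largest (0.345596); scaling to 100 gives 22.69 : 75.31 : 100.00 : 66.39 : 22.04 : 2.93.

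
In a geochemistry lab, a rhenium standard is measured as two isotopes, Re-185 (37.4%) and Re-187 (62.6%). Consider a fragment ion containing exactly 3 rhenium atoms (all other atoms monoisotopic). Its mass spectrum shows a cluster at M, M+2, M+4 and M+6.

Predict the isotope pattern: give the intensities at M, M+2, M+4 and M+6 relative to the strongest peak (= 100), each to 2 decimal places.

11.90 : 59.74 : 100.00 : 55.79

The 3 Re atoms are independent, so intensities follow the terms of (0.374 + 0.626)^3.
P(M) = 0.374^3 = 0.052314
P(M+2) = 3 × 0.374^2 × 0.626^1 = 0.262687
P(M+4) = 3 × 0.374^1 × 0.626^2 = 0.439685
P(M+6) = 0.626^3 = 0.245314
The M+4 peak is largest (0.439685); scaling to 100 gives 11.90 : 59.74 : 100.00 : 55.79.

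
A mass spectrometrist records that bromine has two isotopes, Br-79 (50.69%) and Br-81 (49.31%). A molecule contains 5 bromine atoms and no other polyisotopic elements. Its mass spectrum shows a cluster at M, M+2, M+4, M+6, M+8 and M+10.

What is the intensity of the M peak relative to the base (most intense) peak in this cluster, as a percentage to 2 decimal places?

Term probabilities: M 0.0335, M+2 0.1628, M+4 0.3167, M+6 0.3081, M+8 0.1498, M+10 0.0292. Base peak = M+4.
P(M+4) = C(5,2) × 0.5069^3 × 0.4931^2 = 10 × 0.13024674 × 0.24314761 = 0.316692 (base)
P(M) = C(5,0) × 0.5069^5 × 0.4931^0 = 1 × 0.03346659 × 1.0000 = 0.033467
Relative intensity = 0.033467 / 0.316692 × 100 = 10.57

10.57%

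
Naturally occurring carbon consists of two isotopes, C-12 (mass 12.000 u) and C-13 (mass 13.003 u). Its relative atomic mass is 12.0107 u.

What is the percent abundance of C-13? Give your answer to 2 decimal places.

Writing the weighted mean with unknown fraction x of C-12:
12.000·x + 13.003·(1 − x) = 12.0107
(12.000 − 13.003)·x = 12.0107 − 13.003
x = -0.9923 / -1.003 = 0.98933 → 98.93% C-12, 1.07% C-13.

1.07%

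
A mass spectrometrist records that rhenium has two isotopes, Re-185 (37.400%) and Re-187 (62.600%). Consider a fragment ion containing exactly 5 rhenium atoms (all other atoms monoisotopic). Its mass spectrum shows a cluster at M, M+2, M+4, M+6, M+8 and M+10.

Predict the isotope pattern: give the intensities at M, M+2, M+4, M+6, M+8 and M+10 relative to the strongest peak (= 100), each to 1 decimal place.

2.1 : 17.8 : 59.7 : 100.0 : 83.7 : 28.0

Each Re atom is independently Re-185 (p = 0.37400) or Re-187 (q = 0.62600); the cluster is the binomial expansion (p + q)^5.
P(M) = 0.37400^5 = 0.007317
P(M+2) = 5 × 0.37400^4 × 0.62600^1 = 0.061239
P(M+4) = 10 × 0.37400^3 × 0.62600^2 = 0.205005
P(M+6) = 10 × 0.37400^2 × 0.62600^3 = 0.343136
P(M+8) = 5 × 0.37400^1 × 0.62600^4 = 0.287170
P(M+10) = 0.62600^5 = 0.096133
The M+6 peak is largest (0.343136); scaling to 100 gives 2.1 : 17.8 : 59.7 : 100.0 : 83.7 : 28.0.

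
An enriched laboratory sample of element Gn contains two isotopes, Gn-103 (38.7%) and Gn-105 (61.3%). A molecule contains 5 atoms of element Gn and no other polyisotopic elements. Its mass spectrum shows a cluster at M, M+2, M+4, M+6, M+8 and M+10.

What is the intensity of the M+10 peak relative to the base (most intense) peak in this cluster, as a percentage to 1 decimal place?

25.1%

(0.387 + 0.613)^5 gives M 0.0087, M+2 0.0688, M+4 0.2178, M+6 0.3450, M+8 0.2732, M+10 0.0866; the largest is M+6.
P(M+6) = C(5,3) × 0.387^2 × 0.613^3 = 10 × 0.149769 × 0.2303464 = 0.344987 (base)
P(M+10) = C(5,5) × 0.387^0 × 0.613^5 = 1 × 1.0000 × 0.08655704 = 0.086557
Relative intensity = 0.086557 / 0.344987 × 100 = 25.1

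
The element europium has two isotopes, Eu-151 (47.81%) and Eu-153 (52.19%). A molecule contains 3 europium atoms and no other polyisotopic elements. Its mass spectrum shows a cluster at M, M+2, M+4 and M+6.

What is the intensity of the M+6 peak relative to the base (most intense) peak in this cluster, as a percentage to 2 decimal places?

Binomial terms of (0.4781 + 0.5219)^3: M 0.1093, M+2 0.3579, M+4 0.3907, M+6 0.1422 → M+4 is the base peak.
P(M+4) = C(3,2) × 0.4781^1 × 0.5219^2 = 3 × 0.4781 × 0.27237961 = 0.390674 (base)
P(M+6) = C(3,3) × 0.4781^0 × 0.5219^3 = 1 × 1.0000 × 0.14215492 = 0.142155
Relative intensity = 0.142155 / 0.390674 × 100 = 36.39

36.39%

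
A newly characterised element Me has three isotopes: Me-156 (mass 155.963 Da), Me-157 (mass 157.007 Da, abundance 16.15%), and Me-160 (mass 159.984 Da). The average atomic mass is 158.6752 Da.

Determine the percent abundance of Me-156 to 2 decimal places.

Let x and y be the fractions of Me-156 and Me-160. Then x + y = 1 − 0.1615 = 0.8385 and 155.963x + 159.984y = 158.6752 − 0.1615×157.007 = 133.3185695.
Substituting: 155.963x + 159.984(0.8385 − x) = 133.3185695
(155.963 − 159.984)x = -0.8280145  ⇒  x = 0.20592, y = 0.63258
Me-156: 20.59%, Me-160: 63.26%.

20.59%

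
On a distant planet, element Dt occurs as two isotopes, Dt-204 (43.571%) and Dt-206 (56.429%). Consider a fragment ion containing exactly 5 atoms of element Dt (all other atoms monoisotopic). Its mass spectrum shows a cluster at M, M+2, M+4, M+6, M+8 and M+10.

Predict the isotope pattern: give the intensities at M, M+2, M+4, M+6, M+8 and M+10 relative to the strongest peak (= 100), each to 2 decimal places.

4.60 : 29.81 : 77.21 : 100.00 : 64.76 : 16.77

Expanding (0.43571 + 0.56429)^5:
P(M) = 0.43571^5 = 0.015703
P(M+2) = 5 × 0.43571^4 × 0.56429^1 = 0.101686
P(M+4) = 10 × 0.43571^3 × 0.56429^2 = 0.263389
P(M+6) = 10 × 0.43571^2 × 0.56429^3 = 0.341116
P(M+8) = 5 × 0.43571^1 × 0.56429^4 = 0.220890
P(M+10) = 0.56429^5 = 0.057215
The M+6 peak is largest (0.341116); scaling to 100 gives 4.60 : 29.81 : 77.21 : 100.00 : 64.76 : 16.77.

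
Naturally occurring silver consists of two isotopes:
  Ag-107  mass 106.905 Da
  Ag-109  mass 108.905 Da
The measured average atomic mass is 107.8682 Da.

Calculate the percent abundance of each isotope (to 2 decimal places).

Writing the weighted mean with unknown fraction x of Ag-107:
106.905·x + 108.905·(1 − x) = 107.8682
(106.905 − 108.905)·x = 107.8682 − 108.905
x = -1.0368 / -2.000 = 0.51840 → 51.84% Ag-107, 48.16% Ag-109.

Ag-107: 51.84%, Ag-109: 48.16%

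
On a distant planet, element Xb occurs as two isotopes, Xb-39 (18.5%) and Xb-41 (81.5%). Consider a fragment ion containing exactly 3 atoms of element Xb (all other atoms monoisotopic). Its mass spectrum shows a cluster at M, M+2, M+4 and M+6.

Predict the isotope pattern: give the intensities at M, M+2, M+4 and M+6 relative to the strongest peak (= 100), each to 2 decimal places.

The 3 Xb atoms are independent, so intensities follow the terms of (0.185 + 0.815)^3.
P(M) = 0.185^3 = 0.006332
P(M+2) = 3 × 0.185^2 × 0.815^1 = 0.083680
P(M+4) = 3 × 0.185^1 × 0.815^2 = 0.368645
P(M+6) = 0.815^3 = 0.541343
The M+6 peak is largest (0.541343); scaling to 100 gives 1.17 : 15.46 : 68.10 : 100.00.

1.17 : 15.46 : 68.10 : 100.00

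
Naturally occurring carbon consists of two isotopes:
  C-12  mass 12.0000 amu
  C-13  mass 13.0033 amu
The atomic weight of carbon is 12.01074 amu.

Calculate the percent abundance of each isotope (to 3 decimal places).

C-12: 98.930%, C-13: 1.070%

With x = fraction of C-12 (so C-13 is 1 − x):
12.0000·x + 13.0033·(1 − x) = 12.01074
(12.0000 − 13.0033)·x = 12.01074 − 13.0033
x = -0.99256 / -1.0033 = 0.98930 → 98.930% C-12, 1.070% C-13.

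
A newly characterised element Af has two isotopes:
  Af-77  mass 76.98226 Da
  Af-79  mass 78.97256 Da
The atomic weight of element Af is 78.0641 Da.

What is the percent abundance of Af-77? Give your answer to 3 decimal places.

45.644%

Let x be the fractional abundance of Af-77; then Af-79 has abundance 1 − x.
76.98226·x + 78.97256·(1 − x) = 78.0641
(76.98226 − 78.97256)·x = 78.0641 − 78.97256
x = -0.90846 / -1.99030 = 0.45644 → 45.644% Af-77, 54.356% Af-79.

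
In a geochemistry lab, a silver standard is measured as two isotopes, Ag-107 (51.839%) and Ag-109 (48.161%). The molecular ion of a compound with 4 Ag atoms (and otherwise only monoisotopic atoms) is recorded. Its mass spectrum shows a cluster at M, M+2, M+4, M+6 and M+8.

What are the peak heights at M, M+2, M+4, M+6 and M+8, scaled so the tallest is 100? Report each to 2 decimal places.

Expanding (0.51839 + 0.48161)^4:
P(M) = 0.51839^4 = 0.072215
P(M+2) = 4 × 0.51839^3 × 0.48161^1 = 0.268365
P(M+4) = 6 × 0.51839^2 × 0.48161^2 = 0.373986
P(M+6) = 4 × 0.51839^1 × 0.48161^3 = 0.231634
P(M+8) = 0.48161^4 = 0.053800
The M+4 peak is largest (0.373986); scaling to 100 gives 19.31 : 71.76 : 100.00 : 61.94 : 14.39.

19.31 : 71.76 : 100.00 : 61.94 : 14.39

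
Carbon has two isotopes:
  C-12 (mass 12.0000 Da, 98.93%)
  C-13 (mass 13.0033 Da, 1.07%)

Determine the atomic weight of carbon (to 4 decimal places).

12.0107 Da

The abundance-weighted mean is 0.9893 × 12.0000 + 0.0107 × 13.0033
= 11.87160 + 0.13914 = 12.01074 Da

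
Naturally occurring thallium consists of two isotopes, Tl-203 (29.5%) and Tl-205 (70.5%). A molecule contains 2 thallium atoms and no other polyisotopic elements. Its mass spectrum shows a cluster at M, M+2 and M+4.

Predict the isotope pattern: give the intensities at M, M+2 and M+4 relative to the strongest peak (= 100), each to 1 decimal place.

17.5 : 83.7 : 100.0

Expanding (0.295 + 0.705)^2:
P(M) = 0.295^2 = 0.087025
P(M+2) = 2 × 0.295^1 × 0.705^1 = 0.415950
P(M+4) = 0.705^2 = 0.497025
The M+4 peak is largest (0.497025); scaling to 100 gives 17.5 : 83.7 : 100.0.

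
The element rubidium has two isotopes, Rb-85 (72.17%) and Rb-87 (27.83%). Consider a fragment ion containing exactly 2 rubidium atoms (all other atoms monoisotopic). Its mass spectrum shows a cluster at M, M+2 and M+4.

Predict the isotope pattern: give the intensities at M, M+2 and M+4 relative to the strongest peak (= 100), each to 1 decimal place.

100.0 : 77.1 : 14.9

Expanding (0.7217 + 0.2783)^2:
P(M) = 0.7217^2 = 0.520851
P(M+2) = 2 × 0.7217^1 × 0.2783^1 = 0.401698
P(M+4) = 0.2783^2 = 0.077451
The M peak is largest (0.520851); scaling to 100 gives 100.0 : 77.1 : 14.9.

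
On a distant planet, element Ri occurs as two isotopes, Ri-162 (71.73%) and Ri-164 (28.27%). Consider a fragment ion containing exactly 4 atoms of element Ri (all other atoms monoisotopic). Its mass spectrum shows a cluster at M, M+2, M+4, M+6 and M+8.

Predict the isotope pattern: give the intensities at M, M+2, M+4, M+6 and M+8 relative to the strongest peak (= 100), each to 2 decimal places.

63.43 : 100.00 : 59.12 : 15.53 : 1.53

Each Ri atom is independently Ri-162 (p = 0.7173) or Ri-164 (q = 0.2827); the cluster is the binomial expansion (p + q)^4.
P(M) = 0.7173^4 = 0.264730
P(M+2) = 4 × 0.7173^3 × 0.2827^1 = 0.417338
P(M+4) = 6 × 0.7173^2 × 0.2827^2 = 0.246720
P(M+6) = 4 × 0.7173^1 × 0.2827^3 = 0.064824
P(M+8) = 0.2827^4 = 0.006387
The M+2 peak is largest (0.417338); scaling to 100 gives 63.43 : 100.00 : 59.12 : 15.53 : 1.53.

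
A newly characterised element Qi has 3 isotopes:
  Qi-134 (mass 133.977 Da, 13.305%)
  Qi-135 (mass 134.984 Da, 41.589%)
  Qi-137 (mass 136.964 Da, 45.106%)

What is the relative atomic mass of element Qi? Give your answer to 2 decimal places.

Average mass = Σ (abundance × isotope mass) = 0.13305 × 133.977 + 0.41589 × 134.984 + 0.45106 × 136.964
= 17.8256 + 56.1385 + 61.7790 = 135.7431 Da

135.74 Da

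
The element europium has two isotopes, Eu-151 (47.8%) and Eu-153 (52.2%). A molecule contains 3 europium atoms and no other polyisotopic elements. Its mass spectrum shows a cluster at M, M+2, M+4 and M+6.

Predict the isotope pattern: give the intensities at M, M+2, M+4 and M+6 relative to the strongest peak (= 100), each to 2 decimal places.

27.95 : 91.57 : 100.00 : 36.40

Each Eu atom is independently Eu-151 (p = 0.478) or Eu-153 (q = 0.522); the cluster is the binomial expansion (p + q)^3.
P(M) = 0.478^3 = 0.109215
P(M+2) = 3 × 0.478^2 × 0.522^1 = 0.357806
P(M+4) = 3 × 0.478^1 × 0.522^2 = 0.390742
P(M+6) = 0.522^3 = 0.142237
The M+4 peak is largest (0.390742); scaling to 100 gives 27.95 : 91.57 : 100.00 : 36.40.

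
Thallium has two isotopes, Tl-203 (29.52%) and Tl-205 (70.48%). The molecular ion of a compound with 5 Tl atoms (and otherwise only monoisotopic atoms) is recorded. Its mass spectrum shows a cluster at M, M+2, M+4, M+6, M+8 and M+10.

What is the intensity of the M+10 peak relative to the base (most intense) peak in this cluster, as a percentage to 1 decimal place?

47.8%

(0.2952 + 0.7048)^5 gives M 0.0022, M+2 0.0268, M+4 0.1278, M+6 0.3051, M+8 0.3642, M+10 0.1739; the largest is M+8.
P(M+8) = C(5,4) × 0.2952^1 × 0.7048^4 = 5 × 0.2952 × 0.24675365 = 0.364208 (base)
P(M+10) = C(5,5) × 0.2952^0 × 0.7048^5 = 1 × 1.0000 × 0.17391197 = 0.173912
Relative intensity = 0.173912 / 0.364208 × 100 = 47.8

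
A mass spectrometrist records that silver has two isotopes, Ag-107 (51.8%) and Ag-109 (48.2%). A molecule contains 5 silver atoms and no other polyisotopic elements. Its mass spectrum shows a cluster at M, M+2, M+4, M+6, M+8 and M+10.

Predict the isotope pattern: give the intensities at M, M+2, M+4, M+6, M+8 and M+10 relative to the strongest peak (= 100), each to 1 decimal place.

11.5 : 53.7 : 100.0 : 93.1 : 43.3 : 8.1

The 5 Ag atoms are independent, so intensities follow the terms of (0.518 + 0.482)^5.
P(M) = 0.518^5 = 0.037295
P(M+2) = 5 × 0.518^4 × 0.482^1 = 0.173515
P(M+4) = 10 × 0.518^3 × 0.482^2 = 0.322911
P(M+6) = 10 × 0.518^2 × 0.482^3 = 0.300470
P(M+8) = 5 × 0.518^1 × 0.482^4 = 0.139794
P(M+10) = 0.482^5 = 0.026016
The M+4 peak is largest (0.322911); scaling to 100 gives 11.5 : 53.7 : 100.0 : 93.1 : 43.3 : 8.1.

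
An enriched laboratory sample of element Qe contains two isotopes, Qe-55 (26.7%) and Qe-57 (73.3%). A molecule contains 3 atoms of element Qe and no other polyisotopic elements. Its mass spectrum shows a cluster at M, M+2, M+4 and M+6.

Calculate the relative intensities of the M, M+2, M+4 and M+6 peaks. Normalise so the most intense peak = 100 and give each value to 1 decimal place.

4.4 : 36.4 : 100.0 : 91.5

The 3 Qe atoms are independent, so intensities follow the terms of (0.267 + 0.733)^3.
P(M) = 0.267^3 = 0.019034
P(M+2) = 3 × 0.267^2 × 0.733^1 = 0.156765
P(M+4) = 3 × 0.267^1 × 0.733^2 = 0.430368
P(M+6) = 0.733^3 = 0.393833
The M+4 peak is largest (0.430368); scaling to 100 gives 4.4 : 36.4 : 100.0 : 91.5.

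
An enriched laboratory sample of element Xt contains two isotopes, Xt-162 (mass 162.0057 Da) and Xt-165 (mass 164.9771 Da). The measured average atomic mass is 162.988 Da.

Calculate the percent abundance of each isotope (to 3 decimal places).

Writing the weighted mean with unknown fraction x of Xt-162:
162.0057·x + 164.9771·(1 − x) = 162.988
(162.0057 − 164.9771)·x = 162.988 − 164.9771
x = -1.9891 / -2.9714 = 0.66942 → 66.942% Xt-162, 33.058% Xt-165.

Xt-162: 66.942%, Xt-165: 33.058%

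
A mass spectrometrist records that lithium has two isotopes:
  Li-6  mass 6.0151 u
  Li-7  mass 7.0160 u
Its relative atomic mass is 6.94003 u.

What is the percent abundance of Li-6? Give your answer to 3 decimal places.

7.590%

Writing the weighted mean with unknown fraction x of Li-6:
6.0151·x + 7.0160·(1 − x) = 6.94003
(6.0151 − 7.0160)·x = 6.94003 − 7.0160
x = -0.07597 / -1.0009 = 0.07590 → 7.590% Li-6, 92.410% Li-7.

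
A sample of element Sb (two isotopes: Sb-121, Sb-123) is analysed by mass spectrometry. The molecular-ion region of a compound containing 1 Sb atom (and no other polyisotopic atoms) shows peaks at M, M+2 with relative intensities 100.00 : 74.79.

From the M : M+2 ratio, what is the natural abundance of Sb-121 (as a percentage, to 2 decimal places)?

Let p = fractional abundance of Sb-121. I(M+2)/I(M) = [C(1,1)·p^0·(1−p)] / p^1 = 1·(1−p)/p = 74.79/100.00 = 0.7479
(1−p)/p = 0.7479/1 = 0.7479  ⇒  p = 1/(1 + 0.7479) = 0.5721
Sb-121: 57.21%, Sb-123: 42.79%.

57.21%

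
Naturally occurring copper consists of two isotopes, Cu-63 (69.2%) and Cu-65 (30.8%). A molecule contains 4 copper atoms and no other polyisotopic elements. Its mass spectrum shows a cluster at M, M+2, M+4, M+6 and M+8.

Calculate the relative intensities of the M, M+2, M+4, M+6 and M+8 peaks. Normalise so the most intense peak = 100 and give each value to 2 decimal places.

Expanding (0.692 + 0.308)^4:
P(M) = 0.692^4 = 0.229311
P(M+2) = 4 × 0.692^3 × 0.308^1 = 0.408253
P(M+4) = 6 × 0.692^2 × 0.308^2 = 0.272562
P(M+6) = 4 × 0.692^1 × 0.308^3 = 0.080876
P(M+8) = 0.308^4 = 0.008999
The M+2 peak is largest (0.408253); scaling to 100 gives 56.17 : 100.00 : 66.76 : 19.81 : 2.20.

56.17 : 100.00 : 66.76 : 19.81 : 2.20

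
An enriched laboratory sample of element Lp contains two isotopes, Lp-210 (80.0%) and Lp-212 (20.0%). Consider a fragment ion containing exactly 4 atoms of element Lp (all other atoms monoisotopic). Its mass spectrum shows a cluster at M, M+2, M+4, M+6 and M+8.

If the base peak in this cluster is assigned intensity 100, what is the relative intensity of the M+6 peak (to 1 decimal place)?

(0.800 + 0.200)^4 gives M 0.4096, M+2 0.4096, M+4 0.1536, M+6 0.0256, M+8 0.0016; the largest is M.
P(M) = C(4,0) × 0.800^4 × 0.200^0 = 1 × 0.4096 × 1.0000 = 0.409600 (base)
P(M+6) = C(4,3) × 0.800^1 × 0.200^3 = 4 × 0.8000 × 0.0080 = 0.025600
Relative intensity = 0.025600 / 0.409600 × 100 = 6.2

6.2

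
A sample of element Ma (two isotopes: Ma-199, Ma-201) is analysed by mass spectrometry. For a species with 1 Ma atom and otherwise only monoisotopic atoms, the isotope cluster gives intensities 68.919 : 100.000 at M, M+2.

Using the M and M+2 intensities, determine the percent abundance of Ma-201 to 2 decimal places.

59.20%

If p is the fraction of Ma that is Ma-199, then I(M+2)/I(M) = [C(1,1)·p^0·(1−p)] / p^1 = 1·(1−p)/p = 100.000/68.919 = 1.4510
(1−p)/p = 1.4510/1 = 1.4510  ⇒  p = 1/(1 + 1.4510) = 0.4080
Ma-199: 40.80%, Ma-201: 59.20%.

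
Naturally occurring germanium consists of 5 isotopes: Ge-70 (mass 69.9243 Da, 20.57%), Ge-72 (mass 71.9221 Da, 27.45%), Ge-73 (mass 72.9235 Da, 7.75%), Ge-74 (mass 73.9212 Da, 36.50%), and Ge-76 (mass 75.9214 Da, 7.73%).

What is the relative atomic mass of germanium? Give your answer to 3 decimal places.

72.628 Da

Ar = Σ fᵢ·mᵢ = 0.2057 × 69.9243 + 0.2745 × 71.9221 + 0.0775 × 72.9235 + 0.3650 × 73.9212 + 0.0773 × 75.9214
= 14.38343 + 19.74262 + 5.65157 + 26.98124 + 5.86872 = 72.62758 Da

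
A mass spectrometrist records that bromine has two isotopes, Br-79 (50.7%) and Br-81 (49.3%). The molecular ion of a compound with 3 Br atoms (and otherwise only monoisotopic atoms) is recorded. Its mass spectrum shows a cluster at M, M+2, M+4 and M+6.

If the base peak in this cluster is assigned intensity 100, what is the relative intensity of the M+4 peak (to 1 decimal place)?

97.2

(0.507 + 0.493)^3 gives M 0.1303, M+2 0.3802, M+4 0.3697, M+6 0.1198; the largest is M+2.
P(M+2) = C(3,1) × 0.507^2 × 0.493^1 = 3 × 0.257049 × 0.4930 = 0.380175 (base)
P(M+4) = C(3,2) × 0.507^1 × 0.493^2 = 3 × 0.5070 × 0.243049 = 0.369678
Relative intensity = 0.369678 / 0.380175 × 100 = 97.2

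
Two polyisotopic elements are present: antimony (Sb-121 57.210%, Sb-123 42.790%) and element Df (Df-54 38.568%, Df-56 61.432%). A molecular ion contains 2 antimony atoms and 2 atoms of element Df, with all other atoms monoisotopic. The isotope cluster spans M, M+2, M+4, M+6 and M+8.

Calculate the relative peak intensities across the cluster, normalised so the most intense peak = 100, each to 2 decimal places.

12.72 : 59.55 : 100.00 : 70.94 : 18.05

Antimony pattern (n=2): 0.32729841 : 0.48960318 : 0.18309841
Element Df pattern (n=2): 0.14874906 : 0.47386188 : 0.37738906
Convolve the two distributions (both contribute in 2-u steps):
  M: 0.32729841×0.14874906 = 0.048685
  M+2: 0.32729841×0.47386188 + 0.48960318×0.14874906 = 0.227922
  M+4: 0.32729841×0.37738906 + 0.48960318×0.47386188 + 0.18309841×0.14874906 = 0.382759
  M+6: 0.48960318×0.37738906 + 0.18309841×0.47386188 = 0.271534
  M+8: 0.18309841×0.37738906 = 0.069099
Scale to base peak (0.382759) = 100: 12.72 : 59.55 : 100.00 : 70.94 : 18.05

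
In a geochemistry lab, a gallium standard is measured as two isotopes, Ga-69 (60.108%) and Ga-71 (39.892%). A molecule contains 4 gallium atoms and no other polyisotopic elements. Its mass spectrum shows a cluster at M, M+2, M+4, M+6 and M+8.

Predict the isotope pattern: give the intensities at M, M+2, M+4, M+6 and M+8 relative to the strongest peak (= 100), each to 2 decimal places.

37.67 : 100.00 : 99.55 : 44.05 : 7.31

The 4 Ga atoms are independent, so intensities follow the terms of (0.60108 + 0.39892)^4.
P(M) = 0.60108^4 = 0.130536
P(M+2) = 4 × 0.60108^3 × 0.39892^1 = 0.346531
P(M+4) = 6 × 0.60108^2 × 0.39892^2 = 0.344975
P(M+6) = 4 × 0.60108^1 × 0.39892^3 = 0.152633
P(M+8) = 0.39892^4 = 0.025325
The M+2 peak is largest (0.346531); scaling to 100 gives 37.67 : 100.00 : 99.55 : 44.05 : 7.31.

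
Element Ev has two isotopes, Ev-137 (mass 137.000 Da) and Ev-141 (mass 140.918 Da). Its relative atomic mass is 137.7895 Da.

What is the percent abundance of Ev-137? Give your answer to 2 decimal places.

79.85%

Writing the weighted mean with unknown fraction x of Ev-137:
137.000·x + 140.918·(1 − x) = 137.7895
(137.000 − 140.918)·x = 137.7895 − 140.918
x = -3.1285 / -3.918 = 0.79849 → 79.85% Ev-137, 20.15% Ev-141.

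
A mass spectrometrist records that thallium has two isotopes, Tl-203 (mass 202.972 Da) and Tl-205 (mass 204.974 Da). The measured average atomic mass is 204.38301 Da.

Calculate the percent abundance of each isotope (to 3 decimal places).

Writing the weighted mean with unknown fraction x of Tl-203:
202.972·x + 204.974·(1 − x) = 204.38301
(202.972 − 204.974)·x = 204.38301 − 204.974
x = -0.59099 / -2.002 = 0.29520 → 29.520% Tl-203, 70.480% Tl-205.

Tl-203: 29.520%, Tl-205: 70.480%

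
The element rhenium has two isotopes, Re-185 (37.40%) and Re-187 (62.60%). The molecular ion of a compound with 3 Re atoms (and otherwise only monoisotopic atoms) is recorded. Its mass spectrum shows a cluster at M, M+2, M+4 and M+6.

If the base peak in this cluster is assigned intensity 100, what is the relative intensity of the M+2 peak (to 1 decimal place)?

59.7

Term probabilities: M 0.0523, M+2 0.2627, M+4 0.4397, M+6 0.2453. Base peak = M+4.
P(M+4) = C(3,2) × 0.3740^1 × 0.6260^2 = 3 × 0.3740 × 0.391876 = 0.439685 (base)
P(M+2) = C(3,1) × 0.3740^2 × 0.6260^1 = 3 × 0.139876 × 0.6260 = 0.262687
Relative intensity = 0.262687 / 0.439685 × 100 = 59.7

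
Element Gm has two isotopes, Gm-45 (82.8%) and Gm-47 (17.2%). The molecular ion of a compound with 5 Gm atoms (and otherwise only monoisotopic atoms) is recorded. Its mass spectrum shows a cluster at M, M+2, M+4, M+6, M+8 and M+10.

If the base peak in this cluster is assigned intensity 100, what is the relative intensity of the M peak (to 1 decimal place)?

Binomial terms of (0.828 + 0.172)^5: M 0.3892, M+2 0.4042, M+4 0.1679, M+6 0.0349, M+8 0.0036, M+10 0.0002 → M+2 is the base peak.
P(M+2) = C(5,1) × 0.828^4 × 0.172^1 = 5 × 0.47002542 × 0.1720 = 0.404222 (base)
P(M) = C(5,0) × 0.828^5 × 0.172^0 = 1 × 0.38918105 × 1.0000 = 0.389181
Relative intensity = 0.389181 / 0.404222 × 100 = 96.3

96.3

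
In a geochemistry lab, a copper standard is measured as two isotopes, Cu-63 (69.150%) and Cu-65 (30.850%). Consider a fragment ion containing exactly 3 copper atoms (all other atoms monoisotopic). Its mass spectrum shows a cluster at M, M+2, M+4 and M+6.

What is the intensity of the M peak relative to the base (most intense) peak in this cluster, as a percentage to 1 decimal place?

74.7%

(0.69150 + 0.30850)^3 gives M 0.3307, M+2 0.4425, M+4 0.1974, M+6 0.0294; the largest is M+2.
P(M+2) = C(3,1) × 0.69150^2 × 0.30850^1 = 3 × 0.47817225 × 0.3085 = 0.442548 (base)
P(M) = C(3,0) × 0.69150^3 × 0.30850^0 = 1 × 0.33065611 × 1.0000 = 0.330656
Relative intensity = 0.330656 / 0.442548 × 100 = 74.7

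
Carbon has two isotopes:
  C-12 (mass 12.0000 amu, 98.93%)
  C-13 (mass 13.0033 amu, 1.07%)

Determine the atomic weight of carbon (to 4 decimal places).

12.0107 amu

Average mass = Σ (abundance × isotope mass) = 0.9893 × 12.0000 + 0.0107 × 13.0033
= 11.87160 + 0.13914 = 12.01074 amu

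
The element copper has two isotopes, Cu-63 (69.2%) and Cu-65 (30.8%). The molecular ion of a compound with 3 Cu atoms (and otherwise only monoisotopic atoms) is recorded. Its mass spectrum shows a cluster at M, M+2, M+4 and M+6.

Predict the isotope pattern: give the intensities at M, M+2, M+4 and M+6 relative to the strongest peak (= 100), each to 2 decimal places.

74.89 : 100.00 : 44.51 : 6.60

Each Cu atom is independently Cu-63 (p = 0.692) or Cu-65 (q = 0.308); the cluster is the binomial expansion (p + q)^3.
P(M) = 0.692^3 = 0.331374
P(M+2) = 3 × 0.692^2 × 0.308^1 = 0.442470
P(M+4) = 3 × 0.692^1 × 0.308^2 = 0.196938
P(M+6) = 0.308^3 = 0.029218
The M+2 peak is largest (0.442470); scaling to 100 gives 74.89 : 100.00 : 44.51 : 6.60.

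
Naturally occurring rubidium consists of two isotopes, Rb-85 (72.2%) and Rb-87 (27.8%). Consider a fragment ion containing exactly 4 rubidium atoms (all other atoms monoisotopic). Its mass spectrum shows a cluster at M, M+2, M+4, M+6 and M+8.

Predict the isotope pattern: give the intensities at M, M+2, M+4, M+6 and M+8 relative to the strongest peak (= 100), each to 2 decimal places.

The 4 Rb atoms are independent, so intensities follow the terms of (0.722 + 0.278)^4.
P(M) = 0.722^4 = 0.271737
P(M+2) = 4 × 0.722^3 × 0.278^1 = 0.418520
P(M+4) = 6 × 0.722^2 × 0.278^2 = 0.241721
P(M+6) = 4 × 0.722^1 × 0.278^3 = 0.062049
P(M+8) = 0.278^4 = 0.005973
The M+2 peak is largest (0.418520); scaling to 100 gives 64.93 : 100.00 : 57.76 : 14.83 : 1.43.

64.93 : 100.00 : 57.76 : 14.83 : 1.43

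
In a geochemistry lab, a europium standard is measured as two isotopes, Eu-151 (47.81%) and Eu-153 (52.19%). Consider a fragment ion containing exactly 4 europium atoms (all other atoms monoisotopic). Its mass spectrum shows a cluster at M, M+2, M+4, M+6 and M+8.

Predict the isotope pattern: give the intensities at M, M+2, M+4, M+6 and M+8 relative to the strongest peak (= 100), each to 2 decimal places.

13.99 : 61.07 : 100.00 : 72.77 : 19.86

Each Eu atom is independently Eu-151 (p = 0.4781) or Eu-153 (q = 0.5219); the cluster is the binomial expansion (p + q)^4.
P(M) = 0.4781^4 = 0.052249
P(M+2) = 4 × 0.4781^3 × 0.5219^1 = 0.228141
P(M+4) = 6 × 0.4781^2 × 0.5219^2 = 0.373563
P(M+6) = 4 × 0.4781^1 × 0.5219^3 = 0.271857
P(M+8) = 0.5219^4 = 0.074191
The M+4 peak is largest (0.373563); scaling to 100 gives 13.99 : 61.07 : 100.00 : 72.77 : 19.86.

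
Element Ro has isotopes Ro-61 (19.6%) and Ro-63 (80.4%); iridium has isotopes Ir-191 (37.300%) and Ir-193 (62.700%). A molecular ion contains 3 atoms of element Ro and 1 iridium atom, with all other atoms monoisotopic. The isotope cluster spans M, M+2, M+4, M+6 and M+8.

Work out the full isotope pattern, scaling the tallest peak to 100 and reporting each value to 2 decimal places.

Element Ro pattern (n=3): 0.00752954 : 0.09265939 : 0.38009261 : 0.51971846
Iridium pattern (n=1): 0.3730 : 0.6270
Convolve the two distributions (both contribute in 2-u steps):
  M: 0.00752954×0.3730 = 0.002809
  M+2: 0.00752954×0.6270 + 0.09265939×0.3730 = 0.039283
  M+4: 0.09265939×0.6270 + 0.38009261×0.3730 = 0.199872
  M+6: 0.38009261×0.6270 + 0.51971846×0.3730 = 0.432173
  M+8: 0.51971846×0.6270 = 0.325863
Scale to base peak (0.432173) = 100: 0.65 : 9.09 : 46.25 : 100.00 : 75.40

0.65 : 9.09 : 46.25 : 100.00 : 75.40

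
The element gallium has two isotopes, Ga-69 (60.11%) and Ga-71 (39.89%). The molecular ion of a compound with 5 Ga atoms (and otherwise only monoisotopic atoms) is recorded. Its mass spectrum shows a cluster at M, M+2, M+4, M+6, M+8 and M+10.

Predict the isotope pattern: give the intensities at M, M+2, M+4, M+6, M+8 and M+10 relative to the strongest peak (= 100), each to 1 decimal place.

Each Ga atom is independently Ga-69 (p = 0.6011) or Ga-71 (q = 0.3989); the cluster is the binomial expansion (p + q)^5.
P(M) = 0.6011^5 = 0.078475
P(M+2) = 5 × 0.6011^4 × 0.3989^1 = 0.260388
P(M+4) = 10 × 0.6011^3 × 0.3989^2 = 0.345596
P(M+6) = 10 × 0.6011^2 × 0.3989^3 = 0.229343
P(M+8) = 5 × 0.6011^1 × 0.3989^4 = 0.076098
P(M+10) = 0.3989^5 = 0.010100
The M+4 peak is largest (0.345596); scaling to 100 gives 22.7 : 75.3 : 100.0 : 66.4 : 22.0 : 2.9.

22.7 : 75.3 : 100.0 : 66.4 : 22.0 : 2.9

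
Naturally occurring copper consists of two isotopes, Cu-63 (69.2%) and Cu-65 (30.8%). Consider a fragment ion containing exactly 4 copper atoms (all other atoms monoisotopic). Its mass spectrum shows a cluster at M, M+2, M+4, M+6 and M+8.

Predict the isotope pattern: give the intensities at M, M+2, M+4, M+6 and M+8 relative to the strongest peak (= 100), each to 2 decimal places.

56.17 : 100.00 : 66.76 : 19.81 : 2.20

Expanding (0.692 + 0.308)^4:
P(M) = 0.692^4 = 0.229311
P(M+2) = 4 × 0.692^3 × 0.308^1 = 0.408253
P(M+4) = 6 × 0.692^2 × 0.308^2 = 0.272562
P(M+6) = 4 × 0.692^1 × 0.308^3 = 0.080876
P(M+8) = 0.308^4 = 0.008999
The M+2 peak is largest (0.408253); scaling to 100 gives 56.17 : 100.00 : 66.76 : 19.81 : 2.20.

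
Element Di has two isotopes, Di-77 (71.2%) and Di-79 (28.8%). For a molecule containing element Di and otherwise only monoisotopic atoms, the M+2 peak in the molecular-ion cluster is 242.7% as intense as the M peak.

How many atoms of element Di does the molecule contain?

With n Di atoms, P(M+2)/P(M) = C(n,1)·p^(n−1)q / p^n = n·q/p = n · 0.288/0.712.
n = 2.427 × 0.712/0.288 = 6.00 ≈ 6

6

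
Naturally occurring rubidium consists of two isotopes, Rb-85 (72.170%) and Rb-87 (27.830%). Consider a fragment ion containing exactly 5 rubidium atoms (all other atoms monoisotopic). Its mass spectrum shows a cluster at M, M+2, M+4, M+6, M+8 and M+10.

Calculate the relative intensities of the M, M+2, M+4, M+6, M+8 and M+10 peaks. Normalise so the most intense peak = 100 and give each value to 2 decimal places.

Each Rb atom is independently Rb-85 (p = 0.72170) or Rb-87 (q = 0.27830); the cluster is the binomial expansion (p + q)^5.
P(M) = 0.72170^5 = 0.195787
P(M+2) = 5 × 0.72170^4 × 0.27830^1 = 0.377494
P(M+4) = 10 × 0.72170^3 × 0.27830^2 = 0.291136
P(M+6) = 10 × 0.72170^2 × 0.27830^3 = 0.112267
P(M+8) = 5 × 0.72170^1 × 0.27830^4 = 0.021646
P(M+10) = 0.27830^5 = 0.001669
The M+2 peak is largest (0.377494); scaling to 100 gives 51.86 : 100.00 : 77.12 : 29.74 : 5.73 : 0.44.

51.86 : 100.00 : 77.12 : 29.74 : 5.73 : 0.44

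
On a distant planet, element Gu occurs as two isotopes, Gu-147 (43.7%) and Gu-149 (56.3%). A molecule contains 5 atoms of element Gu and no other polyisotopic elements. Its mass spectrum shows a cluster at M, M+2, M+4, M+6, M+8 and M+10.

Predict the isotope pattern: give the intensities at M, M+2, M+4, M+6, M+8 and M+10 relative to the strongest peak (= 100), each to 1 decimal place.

4.7 : 30.1 : 77.6 : 100.0 : 64.4 : 16.6

Each Gu atom is independently Gu-147 (p = 0.437) or Gu-149 (q = 0.563); the cluster is the binomial expansion (p + q)^5.
P(M) = 0.437^5 = 0.015937
P(M+2) = 5 × 0.437^4 × 0.563^1 = 0.102661
P(M+4) = 10 × 0.437^3 × 0.563^2 = 0.264522
P(M+6) = 10 × 0.437^2 × 0.563^3 = 0.340791
P(M+8) = 5 × 0.437^1 × 0.563^4 = 0.219526
P(M+10) = 0.563^5 = 0.056564
The M+6 peak is largest (0.340791); scaling to 100 gives 4.7 : 30.1 : 77.6 : 100.0 : 64.4 : 16.6.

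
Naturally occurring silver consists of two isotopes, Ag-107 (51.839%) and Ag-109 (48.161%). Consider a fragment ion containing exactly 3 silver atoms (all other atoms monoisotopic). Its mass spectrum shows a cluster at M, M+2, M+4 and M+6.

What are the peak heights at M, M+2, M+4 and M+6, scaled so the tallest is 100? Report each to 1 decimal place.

Each Ag atom is independently Ag-107 (p = 0.51839) or Ag-109 (q = 0.48161); the cluster is the binomial expansion (p + q)^3.
P(M) = 0.51839^3 = 0.139306
P(M+2) = 3 × 0.51839^2 × 0.48161^1 = 0.388267
P(M+4) = 3 × 0.51839^1 × 0.48161^2 = 0.360719
P(M+6) = 0.48161^3 = 0.111709
The M+2 peak is largest (0.388267); scaling to 100 gives 35.9 : 100.0 : 92.9 : 28.8.

35.9 : 100.0 : 92.9 : 28.8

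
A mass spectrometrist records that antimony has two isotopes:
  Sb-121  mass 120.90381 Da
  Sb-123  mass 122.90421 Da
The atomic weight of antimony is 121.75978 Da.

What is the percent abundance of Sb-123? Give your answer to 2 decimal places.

42.79%

Writing the weighted mean with unknown fraction x of Sb-121:
120.90381·x + 122.90421·(1 − x) = 121.75978
(120.90381 − 122.90421)·x = 121.75978 − 122.90421
x = -1.14443 / -2.00040 = 0.57210 → 57.21% Sb-121, 42.79% Sb-123.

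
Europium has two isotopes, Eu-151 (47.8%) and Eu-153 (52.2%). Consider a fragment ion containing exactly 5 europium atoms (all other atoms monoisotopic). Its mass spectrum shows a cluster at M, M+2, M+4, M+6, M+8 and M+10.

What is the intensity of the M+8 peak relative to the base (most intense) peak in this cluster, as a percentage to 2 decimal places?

54.60%

Term probabilities: M 0.0250, M+2 0.1363, M+4 0.2976, M+6 0.3250, M+8 0.1775, M+10 0.0388. Base peak = M+6.
P(M+6) = C(5,3) × 0.478^2 × 0.522^3 = 10 × 0.228484 × 0.14223665 = 0.324988 (base)
P(M+8) = C(5,4) × 0.478^1 × 0.522^4 = 5 × 0.4780 × 0.07424753 = 0.177452
Relative intensity = 0.177452 / 0.324988 × 100 = 54.60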